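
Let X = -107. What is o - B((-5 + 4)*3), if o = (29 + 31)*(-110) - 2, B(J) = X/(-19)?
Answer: -125545/19 ≈ -6607.6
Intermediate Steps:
B(J) = 107/19 (B(J) = -107/(-19) = -107*(-1/19) = 107/19)
o = -6602 (o = 60*(-110) - 2 = -6600 - 2 = -6602)
o - B((-5 + 4)*3) = -6602 - 1*107/19 = -6602 - 107/19 = -125545/19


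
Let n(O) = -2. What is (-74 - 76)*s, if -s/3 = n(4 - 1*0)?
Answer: -900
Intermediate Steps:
s = 6 (s = -3*(-2) = 6)
(-74 - 76)*s = (-74 - 76)*6 = -150*6 = -900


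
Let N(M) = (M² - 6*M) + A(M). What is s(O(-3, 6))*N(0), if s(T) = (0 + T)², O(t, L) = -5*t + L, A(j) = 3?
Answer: 1323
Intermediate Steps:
O(t, L) = L - 5*t
s(T) = T²
N(M) = 3 + M² - 6*M (N(M) = (M² - 6*M) + 3 = 3 + M² - 6*M)
s(O(-3, 6))*N(0) = (6 - 5*(-3))²*(3 + 0² - 6*0) = (6 + 15)²*(3 + 0 + 0) = 21²*3 = 441*3 = 1323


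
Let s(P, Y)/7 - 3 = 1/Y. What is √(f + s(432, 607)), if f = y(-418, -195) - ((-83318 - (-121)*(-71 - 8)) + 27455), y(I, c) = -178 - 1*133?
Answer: √23997824517/607 ≈ 255.21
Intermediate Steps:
y(I, c) = -311 (y(I, c) = -178 - 133 = -311)
f = 65111 (f = -311 - ((-83318 - (-121)*(-71 - 8)) + 27455) = -311 - ((-83318 - (-121)*(-79)) + 27455) = -311 - ((-83318 - 1*9559) + 27455) = -311 - ((-83318 - 9559) + 27455) = -311 - (-92877 + 27455) = -311 - 1*(-65422) = -311 + 65422 = 65111)
s(P, Y) = 21 + 7/Y
√(f + s(432, 607)) = √(65111 + (21 + 7/607)) = √(65111 + 12754/607) = √(39535131/607) = √23997824517/607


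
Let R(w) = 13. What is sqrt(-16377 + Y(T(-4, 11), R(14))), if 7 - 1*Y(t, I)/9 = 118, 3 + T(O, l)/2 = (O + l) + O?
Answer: 4*I*sqrt(1086) ≈ 131.82*I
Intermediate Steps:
T(O, l) = -6 + 2*l + 4*O (T(O, l) = -6 + 2*((O + l) + O) = -6 + 2*(l + 2*O) = -6 + (2*l + 4*O) = -6 + 2*l + 4*O)
Y(t, I) = -999 (Y(t, I) = 63 - 9*118 = 63 - 1062 = -999)
sqrt(-16377 + Y(T(-4, 11), R(14))) = sqrt(-16377 - 999) = sqrt(-17376) = 4*I*sqrt(1086)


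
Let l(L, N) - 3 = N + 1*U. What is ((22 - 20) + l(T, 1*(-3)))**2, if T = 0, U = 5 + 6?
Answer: 169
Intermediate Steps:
U = 11
l(L, N) = 14 + N (l(L, N) = 3 + (N + 1*11) = 3 + (N + 11) = 3 + (11 + N) = 14 + N)
((22 - 20) + l(T, 1*(-3)))**2 = ((22 - 20) + (14 + 1*(-3)))**2 = (2 + (14 - 3))**2 = (2 + 11)**2 = 13**2 = 169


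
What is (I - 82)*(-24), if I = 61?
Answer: 504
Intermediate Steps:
(I - 82)*(-24) = (61 - 82)*(-24) = -21*(-24) = 504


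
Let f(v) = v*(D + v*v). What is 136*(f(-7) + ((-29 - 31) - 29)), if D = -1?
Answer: -57800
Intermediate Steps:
f(v) = v*(-1 + v²) (f(v) = v*(-1 + v*v) = v*(-1 + v²))
136*(f(-7) + ((-29 - 31) - 29)) = 136*(((-7)³ - 1*(-7)) + ((-29 - 31) - 29)) = 136*((-343 + 7) + (-60 - 29)) = 136*(-336 - 89) = 136*(-425) = -57800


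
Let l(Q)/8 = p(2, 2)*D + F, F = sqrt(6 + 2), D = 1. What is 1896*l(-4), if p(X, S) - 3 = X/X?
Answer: 60672 + 30336*sqrt(2) ≈ 1.0357e+5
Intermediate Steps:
p(X, S) = 4 (p(X, S) = 3 + X/X = 3 + 1 = 4)
F = 2*sqrt(2) (F = sqrt(8) = 2*sqrt(2) ≈ 2.8284)
l(Q) = 32 + 16*sqrt(2) (l(Q) = 8*(4*1 + 2*sqrt(2)) = 8*(4 + 2*sqrt(2)) = 32 + 16*sqrt(2))
1896*l(-4) = 1896*(32 + 16*sqrt(2)) = 60672 + 30336*sqrt(2)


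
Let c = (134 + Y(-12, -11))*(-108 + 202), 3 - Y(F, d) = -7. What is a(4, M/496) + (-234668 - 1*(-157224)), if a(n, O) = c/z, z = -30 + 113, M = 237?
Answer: -6414316/83 ≈ -77281.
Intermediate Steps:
Y(F, d) = 10 (Y(F, d) = 3 - 1*(-7) = 3 + 7 = 10)
z = 83
c = 13536 (c = (134 + 10)*(-108 + 202) = 144*94 = 13536)
a(n, O) = 13536/83
a(4, M/496) + (-234668 - 1*(-157224)) = 13536/83 + (-234668 - 1*(-157224)) = 13536/83 + (-234668 + 157224) = 13536/83 - 77444 = -6414316/83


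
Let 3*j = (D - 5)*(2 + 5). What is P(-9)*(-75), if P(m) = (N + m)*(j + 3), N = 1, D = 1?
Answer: -3800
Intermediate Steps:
j = -28/3 (j = ((1 - 5)*(2 + 5))/3 = (-4*7)/3 = (⅓)*(-28) = -28/3 ≈ -9.3333)
P(m) = -19/3 - 19*m/3 (P(m) = (1 + m)*(-28/3 + 3) = (1 + m)*(-19/3) = -19/3 - 19*m/3)
P(-9)*(-75) = (-19/3 - 19/3*(-9))*(-75) = (-19/3 + 57)*(-75) = (152/3)*(-75) = -3800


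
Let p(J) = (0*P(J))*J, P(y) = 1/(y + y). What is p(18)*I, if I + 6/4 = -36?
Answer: 0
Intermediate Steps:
P(y) = 1/(2*y)
I = -75/2 (I = -3/2 - 36 = -75/2 ≈ -37.500)
p(J) = 0 (p(J) = (0*(1/(2*J)))*J = 0*J = 0)
p(18)*I = 0*(-75/2) = 0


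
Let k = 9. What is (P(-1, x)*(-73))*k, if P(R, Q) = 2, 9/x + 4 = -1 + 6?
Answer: -1314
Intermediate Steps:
x = 9 (x = 9/(-4 + (-1 + 6)) = 9/(-4 + 5) = 9/1 = 9*1 = 9)
(P(-1, x)*(-73))*k = (2*(-73))*9 = -146*9 = -1314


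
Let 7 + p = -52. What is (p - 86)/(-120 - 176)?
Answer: 145/296 ≈ 0.48986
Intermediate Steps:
p = -59 (p = -7 - 52 = -59)
(p - 86)/(-120 - 176) = (-59 - 86)/(-120 - 176) = -145/(-296) = -145*(-1/296) = 145/296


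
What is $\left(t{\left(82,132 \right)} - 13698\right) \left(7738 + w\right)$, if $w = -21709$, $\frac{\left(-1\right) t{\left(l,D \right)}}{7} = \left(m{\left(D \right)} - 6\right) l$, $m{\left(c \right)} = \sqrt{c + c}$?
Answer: $143258634 + 16038708 \sqrt{66} \approx 2.7356 \cdot 10^{8}$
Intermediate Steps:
$m{\left(c \right)} = \sqrt{2} \sqrt{c}$ ($m{\left(c \right)} = \sqrt{2 c} = \sqrt{2} \sqrt{c}$)
$t{\left(l,D \right)} = - 7 l \left(-6 + \sqrt{2} \sqrt{D}\right)$ ($t{\left(l,D \right)} = - 7 \left(\sqrt{2} \sqrt{D} - 6\right) l = - 7 \left(-6 + \sqrt{2} \sqrt{D}\right) l = - 7 l \left(-6 + \sqrt{2} \sqrt{D}\right)$)
$\left(t{\left(82,132 \right)} - 13698\right) \left(7738 + w\right) = \left(7 \cdot 82 \left(6 - \sqrt{2} \sqrt{132}\right) - 13698\right) \left(7738 - 21709\right) = \left(7 \cdot 82 \left(6 - \sqrt{2} \cdot 2 \sqrt{33}\right) - 13698\right) \left(-13971\right) = \left(7 \cdot 82 \left(6 - 2 \sqrt{66}\right) - 13698\right) \left(-13971\right) = \left(\left(3444 - 1148 \sqrt{66}\right) - 13698\right) \left(-13971\right) = \left(-10254 - 1148 \sqrt{66}\right) \left(-13971\right) = 143258634 + 16038708 \sqrt{66}$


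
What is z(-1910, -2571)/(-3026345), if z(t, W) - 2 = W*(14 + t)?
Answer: -696374/432335 ≈ -1.6107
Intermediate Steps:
z(t, W) = 2 + W*(14 + t)
z(-1910, -2571)/(-3026345) = (2 + 14*(-2571) - 2571*(-1910))/(-3026345) = (2 - 35994 + 4910610)*(-1/3026345) = 4874618*(-1/3026345) = -696374/432335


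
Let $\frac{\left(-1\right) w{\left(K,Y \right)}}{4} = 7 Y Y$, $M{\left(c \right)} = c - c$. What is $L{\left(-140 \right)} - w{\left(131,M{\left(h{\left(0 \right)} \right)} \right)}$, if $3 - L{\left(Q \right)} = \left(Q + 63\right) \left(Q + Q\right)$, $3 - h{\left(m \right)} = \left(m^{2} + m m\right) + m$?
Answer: $-21557$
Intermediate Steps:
$h{\left(m \right)} = 3 - m - 2 m^{2}$ ($h{\left(m \right)} = 3 - \left(\left(m^{2} + m m\right) + m\right) = 3 - \left(\left(m^{2} + m^{2}\right) + m\right) = 3 - \left(2 m^{2} + m\right) = 3 - \left(m + 2 m^{2}\right) = 3 - m - 2 m^{2}$)
$M{\left(c \right)} = 0$
$w{\left(K,Y \right)} = - 28 Y^{2}$ ($w{\left(K,Y \right)} = - 4 \cdot 7 Y Y = - 4 \cdot 7 Y^{2} = - 28 Y^{2}$)
$L{\left(Q \right)} = 3 - 2 Q \left(63 + Q\right)$ ($L{\left(Q \right)} = 3 - \left(Q + 63\right) \left(Q + Q\right) = 3 - \left(63 + Q\right) 2 Q = 3 - 2 Q \left(63 + Q\right)$)
$L{\left(-140 \right)} - w{\left(131,M{\left(h{\left(0 \right)} \right)} \right)} = \left(3 - -17640 - 2 \left(-140\right)^{2}\right) - - 28 \cdot 0^{2} = \left(3 + 17640 - 39200\right) - \left(-28\right) 0 = \left(3 + 17640 - 39200\right) - 0 = -21557 + 0 = -21557$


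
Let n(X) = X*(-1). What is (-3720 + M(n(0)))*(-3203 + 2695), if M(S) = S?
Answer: 1889760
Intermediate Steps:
n(X) = -X
(-3720 + M(n(0)))*(-3203 + 2695) = (-3720 - 1*0)*(-3203 + 2695) = (-3720 + 0)*(-508) = -3720*(-508) = 1889760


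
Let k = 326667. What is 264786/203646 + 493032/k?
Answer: 10383380163/3695801549 ≈ 2.8095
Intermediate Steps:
264786/203646 + 493032/k = 264786/203646 + 493032/326667 = 264786*(1/203646) + 493032*(1/326667) = 44131/33941 + 164344/108889 = 10383380163/3695801549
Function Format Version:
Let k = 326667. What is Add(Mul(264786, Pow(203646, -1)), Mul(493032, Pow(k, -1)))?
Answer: Rational(10383380163, 3695801549) ≈ 2.8095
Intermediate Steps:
Add(Mul(264786, Pow(203646, -1)), Mul(493032, Pow(k, -1))) = Add(Mul(264786, Pow(203646, -1)), Mul(493032, Pow(326667, -1))) = Add(Mul(264786, Rational(1, 203646)), Mul(493032, Rational(1, 326667))) = Add(Rational(44131, 33941), Rational(164344, 108889)) = Rational(10383380163, 3695801549)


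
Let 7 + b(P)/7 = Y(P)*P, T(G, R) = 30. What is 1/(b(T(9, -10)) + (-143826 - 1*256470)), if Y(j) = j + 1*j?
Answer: -1/387745 ≈ -2.5790e-6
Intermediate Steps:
Y(j) = 2*j (Y(j) = j + j = 2*j)
b(P) = -49 + 14*P² (b(P) = -49 + 7*((2*P)*P) = -49 + 7*(2*P²) = -49 + 14*P²)
1/(b(T(9, -10)) + (-143826 - 1*256470)) = 1/((-49 + 14*30²) + (-143826 - 1*256470)) = 1/((-49 + 14*900) + (-143826 - 256470)) = 1/((-49 + 12600) - 400296) = 1/(12551 - 400296) = 1/(-387745) = -1/387745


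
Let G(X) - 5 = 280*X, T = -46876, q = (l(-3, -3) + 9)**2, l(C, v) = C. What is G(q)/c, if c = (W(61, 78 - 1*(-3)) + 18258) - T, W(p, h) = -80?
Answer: 10085/65054 ≈ 0.15503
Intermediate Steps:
q = 36 (q = (-3 + 9)**2 = 6**2 = 36)
G(X) = 5 + 280*X
c = 65054 (c = (-80 + 18258) - 1*(-46876) = 18178 + 46876 = 65054)
G(q)/c = (5 + 280*36)/65054 = (5 + 10080)*(1/65054) = 10085*(1/65054) = 10085/65054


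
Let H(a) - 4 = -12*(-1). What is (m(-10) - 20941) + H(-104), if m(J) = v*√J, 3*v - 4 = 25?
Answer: -20925 + 29*I*√10/3 ≈ -20925.0 + 30.569*I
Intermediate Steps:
v = 29/3 (v = 4/3 + (⅓)*25 = 4/3 + 25/3 = 29/3 ≈ 9.6667)
H(a) = 16 (H(a) = 4 - 12*(-1) = 4 + 12 = 16)
m(J) = 29*√J/3
(m(-10) - 20941) + H(-104) = (29*√(-10)/3 - 20941) + 16 = (29*(I*√10)/3 - 20941) + 16 = (29*I*√10/3 - 20941) + 16 = (-20941 + 29*I*√10/3) + 16 = -20925 + 29*I*√10/3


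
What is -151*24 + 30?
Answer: -3594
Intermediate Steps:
-151*24 + 30 = -3624 + 30 = -3594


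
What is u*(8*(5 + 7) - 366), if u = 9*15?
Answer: -36450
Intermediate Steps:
u = 135
u*(8*(5 + 7) - 366) = 135*(8*(5 + 7) - 366) = 135*(8*12 - 366) = 135*(96 - 366) = 135*(-270) = -36450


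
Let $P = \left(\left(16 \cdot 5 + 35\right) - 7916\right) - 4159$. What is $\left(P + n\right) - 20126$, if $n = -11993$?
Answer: $-44079$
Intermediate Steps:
$P = -11960$ ($P = \left(\left(80 + 35\right) - 7916\right) - 4159 = \left(115 - 7916\right) - 4159 = -7801 - 4159 = -11960$)
$\left(P + n\right) - 20126 = \left(-11960 - 11993\right) - 20126 = -23953 - 20126 = -44079$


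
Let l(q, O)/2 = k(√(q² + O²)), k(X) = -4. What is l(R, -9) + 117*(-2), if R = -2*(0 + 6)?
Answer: -242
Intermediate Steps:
R = -12 (R = -2*6 = -12)
l(q, O) = -8 (l(q, O) = 2*(-4) = -8)
l(R, -9) + 117*(-2) = -8 + 117*(-2) = -8 - 234 = -242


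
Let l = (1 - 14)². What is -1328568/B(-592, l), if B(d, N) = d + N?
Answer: 442856/141 ≈ 3140.8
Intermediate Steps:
l = 169 (l = (-13)² = 169)
B(d, N) = N + d
-1328568/B(-592, l) = -1328568/(169 - 592) = -1328568/(-423) = -1328568*(-1/423) = 442856/141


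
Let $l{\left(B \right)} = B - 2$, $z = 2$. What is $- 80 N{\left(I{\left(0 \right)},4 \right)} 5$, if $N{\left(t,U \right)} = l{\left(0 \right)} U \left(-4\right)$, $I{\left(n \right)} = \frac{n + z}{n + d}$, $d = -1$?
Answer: $-12800$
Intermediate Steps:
$l{\left(B \right)} = -2 + B$ ($l{\left(B \right)} = B - 2 = -2 + B$)
$I{\left(n \right)} = \frac{2 + n}{-1 + n}$ ($I{\left(n \right)} = \frac{n + 2}{n - 1} = \frac{2 + n}{-1 + n}$)
$N{\left(t,U \right)} = 8 U$ ($N{\left(t,U \right)} = \left(-2 + 0\right) U \left(-4\right) = - 2 U \left(-4\right) = 8 U$)
$- 80 N{\left(I{\left(0 \right)},4 \right)} 5 = - 80 \cdot 8 \cdot 4 \cdot 5 = - 80 \cdot 32 \cdot 5 = \left(-80\right) 160 = -12800$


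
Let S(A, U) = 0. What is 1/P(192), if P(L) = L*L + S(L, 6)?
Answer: 1/36864 ≈ 2.7127e-5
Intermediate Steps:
P(L) = L² (P(L) = L*L + 0 = L² + 0 = L²)
1/P(192) = 1/(192²) = 1/36864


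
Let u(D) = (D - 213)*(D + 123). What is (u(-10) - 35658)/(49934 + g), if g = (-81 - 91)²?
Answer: -60857/79518 ≈ -0.76532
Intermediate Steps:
u(D) = (-213 + D)*(123 + D)
g = 29584 (g = (-172)² = 29584)
(u(-10) - 35658)/(49934 + g) = ((-26199 + (-10)² - 90*(-10)) - 35658)/(49934 + 29584) = ((-26199 + 100 + 900) - 35658)/79518 = (-25199 - 35658)*(1/79518) = -60857*1/79518 = -60857/79518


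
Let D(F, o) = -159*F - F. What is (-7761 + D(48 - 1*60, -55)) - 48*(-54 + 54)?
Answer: -5841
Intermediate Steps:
D(F, o) = -160*F
(-7761 + D(48 - 1*60, -55)) - 48*(-54 + 54) = (-7761 - 160*(48 - 1*60)) - 48*(-54 + 54) = (-7761 - 160*(48 - 60)) - 48*0 = (-7761 - 160*(-12)) + 0 = (-7761 + 1920) + 0 = -5841 + 0 = -5841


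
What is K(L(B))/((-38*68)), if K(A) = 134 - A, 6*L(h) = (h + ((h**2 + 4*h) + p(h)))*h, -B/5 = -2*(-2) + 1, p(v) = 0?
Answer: -1663/1938 ≈ -0.85810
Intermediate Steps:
B = -25 (B = -5*(-2*(-2) + 1) = -5*(4 + 1) = -5*5 = -25)
L(h) = h*(h**2 + 5*h)/6 (L(h) = ((h + ((h**2 + 4*h) + 0))*h)/6 = ((h + (h**2 + 4*h))*h)/6 = ((h**2 + 5*h)*h)/6 = (h*(h**2 + 5*h))/6 = h*(h**2 + 5*h)/6)
K(L(B))/((-38*68)) = (134 - (-25)**2*(5 - 25)/6)/((-38*68)) = (134 - 625*(-20)/6)/(-2584) = (134 - 1*(-6250/3))*(-1/2584) = (134 + 6250/3)*(-1/2584) = (6652/3)*(-1/2584) = -1663/1938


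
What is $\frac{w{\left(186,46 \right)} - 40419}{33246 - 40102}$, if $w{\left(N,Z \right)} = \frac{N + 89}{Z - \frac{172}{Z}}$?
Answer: $\frac{39280943}{6664032} \approx 5.8945$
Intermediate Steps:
$w{\left(N,Z \right)} = \frac{89 + N}{Z - \frac{172}{Z}}$
$\frac{w{\left(186,46 \right)} - 40419}{33246 - 40102} = \frac{\frac{46 \left(89 + 186\right)}{-172 + 46^{2}} - 40419}{33246 - 40102} = \frac{46 \frac{1}{-172 + 2116} \cdot 275 - 40419}{-6856} = \left(46 \cdot \frac{1}{1944} \cdot 275 - 40419\right) \left(- \frac{1}{6856}\right) = \left(\frac{6325}{972} - 40419\right) \left(- \frac{1}{6856}\right) = \left(- \frac{39280943}{972}\right) \left(- \frac{1}{6856}\right) = \frac{39280943}{6664032}$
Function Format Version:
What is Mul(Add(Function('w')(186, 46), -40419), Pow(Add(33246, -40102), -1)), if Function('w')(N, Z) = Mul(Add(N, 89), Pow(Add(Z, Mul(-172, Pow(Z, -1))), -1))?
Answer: Rational(39280943, 6664032) ≈ 5.8945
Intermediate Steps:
Function('w')(N, Z) = Mul(Pow(Add(Z, Mul(-172, Pow(Z, -1))), -1), Add(89, N)) (Function('w')(N, Z) = Mul(Add(89, N), Pow(Add(Z, Mul(-172, Pow(Z, -1))), -1)) = Mul(Pow(Add(Z, Mul(-172, Pow(Z, -1))), -1), Add(89, N)))
Mul(Add(Function('w')(186, 46), -40419), Pow(Add(33246, -40102), -1)) = Mul(Add(Mul(46, Pow(Add(-172, Pow(46, 2)), -1), Add(89, 186)), -40419), Pow(Add(33246, -40102), -1)) = Mul(Add(Mul(46, Pow(Add(-172, 2116), -1), 275), -40419), Pow(-6856, -1)) = Mul(Add(Mul(46, Pow(1944, -1), 275), -40419), Rational(-1, 6856)) = Mul(Add(Mul(46, Rational(1, 1944), 275), -40419), Rational(-1, 6856)) = Mul(Add(Rational(6325, 972), -40419), Rational(-1, 6856)) = Mul(Rational(-39280943, 972), Rational(-1, 6856)) = Rational(39280943, 6664032)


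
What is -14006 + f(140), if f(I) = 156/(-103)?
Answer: -1442774/103 ≈ -14008.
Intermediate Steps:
f(I) = -156/103 (f(I) = 156*(-1/103) = -156/103)
-14006 + f(140) = -14006 - 156/103 = -1442774/103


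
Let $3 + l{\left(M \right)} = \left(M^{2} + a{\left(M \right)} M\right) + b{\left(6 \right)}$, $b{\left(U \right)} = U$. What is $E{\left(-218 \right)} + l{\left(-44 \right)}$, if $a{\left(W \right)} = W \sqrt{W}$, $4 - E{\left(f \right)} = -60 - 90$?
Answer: $2093 + 3872 i \sqrt{11} \approx 2093.0 + 12842.0 i$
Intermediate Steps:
$E{\left(f \right)} = 154$ ($E{\left(f \right)} = 4 - \left(-60 - 90\right) = 4 - -150 = 4 + 150 = 154$)
$a{\left(W \right)} = W^{\frac{3}{2}}$
$l{\left(M \right)} = 3 + M^{2} + M^{\frac{5}{2}}$ ($l{\left(M \right)} = -3 + \left(\left(M^{2} + M^{\frac{3}{2}} M\right) + 6\right) = -3 + \left(\left(M^{2} + M^{\frac{5}{2}}\right) + 6\right) = -3 + \left(6 + M^{2} + M^{\frac{5}{2}}\right) = 3 + M^{2} + M^{\frac{5}{2}}$)
$E{\left(-218 \right)} + l{\left(-44 \right)} = 154 + \left(3 + \left(-44\right)^{2} + \left(-44\right)^{\frac{5}{2}}\right) = 154 + \left(3 + 1936 + 3872 i \sqrt{11}\right) = 154 + \left(1939 + 3872 i \sqrt{11}\right) = 2093 + 3872 i \sqrt{11}$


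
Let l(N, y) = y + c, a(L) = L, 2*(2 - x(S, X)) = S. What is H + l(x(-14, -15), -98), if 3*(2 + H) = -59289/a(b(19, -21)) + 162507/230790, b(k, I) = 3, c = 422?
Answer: -1445999041/230790 ≈ -6265.4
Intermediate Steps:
x(S, X) = 2 - S/2
l(N, y) = 422 + y (l(N, y) = y + 422 = 422 + y)
H = -1520775001/230790 (H = -2 + (-59289/3 + 162507/230790)/3 = -2 + (-59289*1/3 + 162507*(1/230790))/3 = -2 + (-19763 + 54169/76930)/3 = -2 + (1/3)*(-1520313421/76930) = -2 - 1520313421/230790 = -1520775001/230790 ≈ -6589.4)
H + l(x(-14, -15), -98) = -1520775001/230790 + (422 - 98) = -1520775001/230790 + 324 = -1445999041/230790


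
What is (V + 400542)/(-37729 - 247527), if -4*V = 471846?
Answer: -565161/570512 ≈ -0.99062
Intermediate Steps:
V = -235923/2 (V = -¼*471846 = -235923/2 ≈ -1.1796e+5)
(V + 400542)/(-37729 - 247527) = (-235923/2 + 400542)/(-37729 - 247527) = (565161/2)/(-285256) = (565161/2)*(-1/285256) = -565161/570512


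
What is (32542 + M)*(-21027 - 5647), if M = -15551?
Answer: -453217934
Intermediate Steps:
(32542 + M)*(-21027 - 5647) = (32542 - 15551)*(-21027 - 5647) = 16991*(-26674) = -453217934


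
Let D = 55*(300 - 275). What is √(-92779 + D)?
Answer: 6*I*√2539 ≈ 302.33*I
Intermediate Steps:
D = 1375 (D = 55*25 = 1375)
√(-92779 + D) = √(-92779 + 1375) = √(-91404) = 6*I*√2539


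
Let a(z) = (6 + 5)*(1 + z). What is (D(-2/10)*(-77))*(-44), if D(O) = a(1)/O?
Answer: -372680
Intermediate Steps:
a(z) = 11 + 11*z (a(z) = 11*(1 + z) = 11 + 11*z)
D(O) = 22/O (D(O) = (11 + 11*1)/O = (11 + 11)/O = 22/O)
(D(-2/10)*(-77))*(-44) = ((22/((-2/10)))*(-77))*(-44) = ((22/((-2*⅒)))*(-77))*(-44) = ((22/(-⅕))*(-77))*(-44) = ((22*(-5))*(-77))*(-44) = -110*(-77)*(-44) = 8470*(-44) = -372680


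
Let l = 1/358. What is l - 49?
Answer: -17541/358 ≈ -48.997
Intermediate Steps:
l = 1/358 ≈ 0.0027933
l - 49 = 1/358 - 49 = -17541/358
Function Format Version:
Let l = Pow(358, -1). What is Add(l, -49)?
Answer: Rational(-17541, 358) ≈ -48.997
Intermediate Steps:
l = Rational(1, 358) ≈ 0.0027933
Add(l, -49) = Add(Rational(1, 358), -49) = Rational(-17541, 358)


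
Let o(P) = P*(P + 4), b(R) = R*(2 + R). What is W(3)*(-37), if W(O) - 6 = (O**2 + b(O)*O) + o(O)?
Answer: -2997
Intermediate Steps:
o(P) = P*(4 + P)
W(O) = 6 + O**2 + O*(4 + O) + O**2*(2 + O) (W(O) = 6 + ((O**2 + (O*(2 + O))*O) + O*(4 + O)) = 6 + ((O**2 + O**2*(2 + O)) + O*(4 + O)) = 6 + (O**2 + O*(4 + O) + O**2*(2 + O)) = 6 + O**2 + O*(4 + O) + O**2*(2 + O))
W(3)*(-37) = (6 + 3**3 + 4*3 + 4*3**2)*(-37) = (6 + 27 + 12 + 4*9)*(-37) = (6 + 27 + 12 + 36)*(-37) = 81*(-37) = -2997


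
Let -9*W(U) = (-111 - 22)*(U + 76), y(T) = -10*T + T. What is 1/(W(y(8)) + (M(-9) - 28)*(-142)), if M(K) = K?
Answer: 9/47818 ≈ 0.00018821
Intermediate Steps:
y(T) = -9*T
W(U) = 10108/9 + 133*U/9 (W(U) = -(-111 - 22)*(U + 76)/9 = -(-133)*(76 + U)/9 = -(-10108 - 133*U)/9 = 10108/9 + 133*U/9)
1/(W(y(8)) + (M(-9) - 28)*(-142)) = 1/((10108/9 + 133*(-9*8)/9) + (-9 - 28)*(-142)) = 1/((10108/9 + (133/9)*(-72)) - 37*(-142)) = 1/((10108/9 - 1064) + 5254) = 1/(532/9 + 5254) = 1/(47818/9) = 9/47818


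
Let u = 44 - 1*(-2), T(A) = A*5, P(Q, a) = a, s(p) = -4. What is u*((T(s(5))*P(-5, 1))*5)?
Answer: -4600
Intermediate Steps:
T(A) = 5*A
u = 46 (u = 44 + 2 = 46)
u*((T(s(5))*P(-5, 1))*5) = 46*(((5*(-4))*1)*5) = 46*(-20*1*5) = 46*(-20*5) = 46*(-100) = -4600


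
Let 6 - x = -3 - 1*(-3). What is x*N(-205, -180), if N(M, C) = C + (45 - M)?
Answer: 420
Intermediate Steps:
N(M, C) = 45 + C - M
x = 6 (x = 6 - (-3 - 1*(-3)) = 6 - (-3 + 3) = 6 - 1*0 = 6 + 0 = 6)
x*N(-205, -180) = 6*(45 - 180 - 1*(-205)) = 6*(45 - 180 + 205) = 6*70 = 420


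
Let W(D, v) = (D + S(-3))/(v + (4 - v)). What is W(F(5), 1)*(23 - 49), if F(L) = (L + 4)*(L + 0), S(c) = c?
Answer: -273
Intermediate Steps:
F(L) = L*(4 + L) (F(L) = (4 + L)*L = L*(4 + L))
W(D, v) = -3/4 + D/4 (W(D, v) = (D - 3)/(v + (4 - v)) = (-3 + D)/4 = (-3 + D)*(1/4) = -3/4 + D/4)
W(F(5), 1)*(23 - 49) = (-3/4 + (5*(4 + 5))/4)*(23 - 49) = (-3/4 + (5*9)/4)*(-26) = (-3/4 + (1/4)*45)*(-26) = (-3/4 + 45/4)*(-26) = (21/2)*(-26) = -273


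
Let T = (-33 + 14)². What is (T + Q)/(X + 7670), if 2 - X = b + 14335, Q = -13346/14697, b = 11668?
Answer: -5292271/269410707 ≈ -0.019644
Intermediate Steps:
Q = -13346/14697 (Q = -13346*1/14697 = -13346/14697 ≈ -0.90808)
T = 361 (T = (-19)² = 361)
X = -26001 (X = 2 - (11668 + 14335) = 2 - 1*26003 = 2 - 26003 = -26001)
(T + Q)/(X + 7670) = (361 - 13346/14697)/(-26001 + 7670) = (5292271/14697)/(-18331) = (5292271/14697)*(-1/18331) = -5292271/269410707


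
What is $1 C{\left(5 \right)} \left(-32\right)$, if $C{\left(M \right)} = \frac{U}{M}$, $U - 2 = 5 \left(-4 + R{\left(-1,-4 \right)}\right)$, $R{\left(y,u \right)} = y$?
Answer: $\frac{736}{5} \approx 147.2$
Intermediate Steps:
$U = -23$ ($U = 2 + 5 \left(-4 - 1\right) = 2 + 5 \left(-5\right) = 2 - 25 = -23$)
$C{\left(M \right)} = - \frac{23}{M}$
$1 C{\left(5 \right)} \left(-32\right) = 1 \left(- \frac{23}{5}\right) \left(-32\right) = \left(- \frac{23}{5}\right) \left(-32\right) = \frac{736}{5}$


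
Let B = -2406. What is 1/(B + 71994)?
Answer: 1/69588 ≈ 1.4370e-5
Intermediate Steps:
1/(B + 71994) = 1/(-2406 + 71994) = 1/69588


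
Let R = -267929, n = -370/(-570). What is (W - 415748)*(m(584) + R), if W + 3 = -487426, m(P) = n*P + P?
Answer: 4581231963363/19 ≈ 2.4112e+11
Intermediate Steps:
n = 37/57 (n = -370*(-1/570) = 37/57 ≈ 0.64912)
m(P) = 94*P/57 (m(P) = 37*P/57 + P = 94*P/57)
W = -487429 (W = -3 - 487426 = -487429)
(W - 415748)*(m(584) + R) = (-487429 - 415748)*((94/57)*584 - 267929) = -903177*(54896/57 - 267929) = -903177*(-15217057/57) = 4581231963363/19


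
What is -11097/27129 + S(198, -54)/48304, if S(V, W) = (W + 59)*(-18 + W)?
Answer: -22741497/54601634 ≈ -0.41650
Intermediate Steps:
S(V, W) = (-18 + W)*(59 + W) (S(V, W) = (59 + W)*(-18 + W) = (-18 + W)*(59 + W))
-11097/27129 + S(198, -54)/48304 = -11097/27129 + (-1062 + (-54)² + 41*(-54))/48304 = -11097*1/27129 + (-1062 + 2916 - 2214)*(1/48304) = -3699/9043 - 360*1/48304 = -3699/9043 - 45/6038 = -22741497/54601634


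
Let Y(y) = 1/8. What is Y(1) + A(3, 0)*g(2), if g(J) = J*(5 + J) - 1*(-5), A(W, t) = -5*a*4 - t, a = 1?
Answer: -3039/8 ≈ -379.88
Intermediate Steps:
A(W, t) = -20 - t (A(W, t) = -5*1*4 - t = -5*4 - t = -20 - t)
Y(y) = ⅛
g(J) = 5 + J*(5 + J) (g(J) = J*(5 + J) + 5 = 5 + J*(5 + J))
Y(1) + A(3, 0)*g(2) = ⅛ + (-20 - 1*0)*(5 + 2² + 5*2) = ⅛ + (-20 + 0)*(5 + 4 + 10) = ⅛ - 20*19 = ⅛ - 380 = -3039/8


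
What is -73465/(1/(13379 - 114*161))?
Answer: 365488375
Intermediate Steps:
-73465/(1/(13379 - 114*161)) = -73465/(1/(13379 - 18354)) = -73465/(1/(-4975)) = -73465/(-1/4975) = -73465*(-4975) = 365488375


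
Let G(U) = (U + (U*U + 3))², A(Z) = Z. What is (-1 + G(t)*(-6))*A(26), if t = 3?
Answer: -35126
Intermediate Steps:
G(U) = (3 + U + U²)² (G(U) = (U + (U² + 3))² = (U + (3 + U²))² = (3 + U + U²)²)
(-1 + G(t)*(-6))*A(26) = (-1 + (3 + 3 + 3²)²*(-6))*26 = (-1 + (3 + 3 + 9)²*(-6))*26 = (-1 + 15²*(-6))*26 = (-1 + 225*(-6))*26 = (-1 - 1350)*26 = -1351*26 = -35126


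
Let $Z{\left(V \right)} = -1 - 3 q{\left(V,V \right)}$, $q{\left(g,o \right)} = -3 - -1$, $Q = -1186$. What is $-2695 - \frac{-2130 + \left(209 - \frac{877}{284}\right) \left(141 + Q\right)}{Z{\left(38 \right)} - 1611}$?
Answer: $- \frac{1290915755}{456104} \approx -2830.3$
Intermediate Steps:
$q{\left(g,o \right)} = -2$ ($q{\left(g,o \right)} = -3 + 1 = -2$)
$Z{\left(V \right)} = 5$ ($Z{\left(V \right)} = -1 - -6 = -1 + 6 = 5$)
$-2695 - \frac{-2130 + \left(209 - \frac{877}{284}\right) \left(141 + Q\right)}{Z{\left(38 \right)} - 1611} = -2695 - \frac{-2130 + \left(209 - \frac{877}{284}\right) \left(141 - 1186\right)}{5 - 1611} = -2695 - \frac{-2130 + \left(209 - \frac{877}{284}\right) \left(-1045\right)}{-1606} = -2695 - \left(-2130 + \left(209 - \frac{877}{284}\right) \left(-1045\right)\right) \left(- \frac{1}{1606}\right) = -2695 - \left(-2130 + \frac{58479}{284} \left(-1045\right)\right) \left(- \frac{1}{1606}\right) = -2695 - \left(-2130 - \frac{61110555}{284}\right) \left(- \frac{1}{1606}\right) = -2695 - \left(- \frac{61715475}{284}\right) \left(- \frac{1}{1606}\right) = -2695 - \frac{61715475}{456104} = - \frac{1290915755}{456104}$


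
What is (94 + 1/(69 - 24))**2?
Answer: 17901361/2025 ≈ 8840.2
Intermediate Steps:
(94 + 1/(69 - 24))**2 = (94 + 1/45)**2 = (4231/45)**2 = 17901361/2025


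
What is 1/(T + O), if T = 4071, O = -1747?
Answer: 1/2324 ≈ 0.00043029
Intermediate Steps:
1/(T + O) = 1/(4071 - 1747) = 1/2324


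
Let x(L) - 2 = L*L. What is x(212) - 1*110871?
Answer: -65925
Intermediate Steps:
x(L) = 2 + L**2 (x(L) = 2 + L*L = 2 + L**2)
x(212) - 1*110871 = (2 + 212**2) - 1*110871 = (2 + 44944) - 110871 = 44946 - 110871 = -65925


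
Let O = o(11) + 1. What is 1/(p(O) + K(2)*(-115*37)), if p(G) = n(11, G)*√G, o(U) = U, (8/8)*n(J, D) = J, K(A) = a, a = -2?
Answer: 4255/36209324 - 11*√3/36209324 ≈ 0.00011698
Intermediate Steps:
K(A) = -2
n(J, D) = J
O = 12 (O = 11 + 1 = 12)
p(G) = 11*√G
1/(p(O) + K(2)*(-115*37)) = 1/(11*√12 - (-230)*37) = 1/(11*(2*√3) - 2*(-4255)) = 1/(22*√3 + 8510) = 1/(8510 + 22*√3)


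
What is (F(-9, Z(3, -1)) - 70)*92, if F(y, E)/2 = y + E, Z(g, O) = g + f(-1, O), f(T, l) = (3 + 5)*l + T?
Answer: -9200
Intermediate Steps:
f(T, l) = T + 8*l (f(T, l) = 8*l + T = T + 8*l)
Z(g, O) = -1 + g + 8*O (Z(g, O) = g + (-1 + 8*O) = -1 + g + 8*O)
F(y, E) = 2*E + 2*y (F(y, E) = 2*(y + E) = 2*(E + y) = 2*E + 2*y)
(F(-9, Z(3, -1)) - 70)*92 = ((2*(-1 + 3 + 8*(-1)) + 2*(-9)) - 70)*92 = ((2*(-1 + 3 - 8) - 18) - 70)*92 = ((2*(-6) - 18) - 70)*92 = ((-12 - 18) - 70)*92 = (-30 - 70)*92 = -100*92 = -9200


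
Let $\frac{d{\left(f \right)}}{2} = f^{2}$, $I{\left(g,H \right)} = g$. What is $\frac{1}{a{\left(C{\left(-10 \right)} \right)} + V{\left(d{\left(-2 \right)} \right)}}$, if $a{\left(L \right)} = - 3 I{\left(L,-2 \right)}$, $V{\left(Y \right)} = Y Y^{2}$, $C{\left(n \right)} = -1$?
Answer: $\frac{1}{515} \approx 0.0019417$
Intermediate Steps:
$d{\left(f \right)} = 2 f^{2}$
$V{\left(Y \right)} = Y^{3}$
$a{\left(L \right)} = - 3 L$
$\frac{1}{a{\left(C{\left(-10 \right)} \right)} + V{\left(d{\left(-2 \right)} \right)}} = \frac{1}{\left(-3\right) \left(-1\right) + \left(2 \left(-2\right)^{2}\right)^{3}} = \frac{1}{3 + \left(2 \cdot 4\right)^{3}} = \frac{1}{3 + 8^{3}} = \frac{1}{3 + 512} = \frac{1}{515}$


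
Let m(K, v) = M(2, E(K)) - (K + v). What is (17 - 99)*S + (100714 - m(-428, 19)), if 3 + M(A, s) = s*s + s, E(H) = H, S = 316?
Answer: -108360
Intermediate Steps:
M(A, s) = -3 + s + s² (M(A, s) = -3 + (s*s + s) = -3 + (s² + s) = -3 + (s + s²) = -3 + s + s²)
m(K, v) = -3 + K² - v (m(K, v) = (-3 + K + K²) - (K + v) = (-3 + K + K²) + (-K - v) = -3 + K² - v)
(17 - 99)*S + (100714 - m(-428, 19)) = (17 - 99)*316 + (100714 - (-3 + (-428)² - 1*19)) = -82*316 + (100714 - (-3 + 183184 - 19)) = -25912 + (100714 - 1*183162) = -25912 + (100714 - 183162) = -25912 - 82448 = -108360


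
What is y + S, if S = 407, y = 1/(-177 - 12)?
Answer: 76922/189 ≈ 406.99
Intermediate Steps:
y = -1/189 (y = 1/(-189) = -1/189 ≈ -0.0052910)
y + S = -1/189 + 407 = 76922/189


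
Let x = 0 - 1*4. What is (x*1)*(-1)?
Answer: 4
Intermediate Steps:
x = -4 (x = 0 - 4 = -4)
(x*1)*(-1) = -4*1*(-1) = -4*(-1) = 4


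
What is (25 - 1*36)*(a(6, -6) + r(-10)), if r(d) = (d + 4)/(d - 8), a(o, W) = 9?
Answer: -308/3 ≈ -102.67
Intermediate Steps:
r(d) = (4 + d)/(-8 + d)
(25 - 1*36)*(a(6, -6) + r(-10)) = (25 - 1*36)*(9 + (4 - 10)/(-8 - 10)) = (25 - 36)*(9 - 6/(-18)) = -11*(9 - 1/18*(-6)) = -11*(9 + 1/3) = -11*28/3 = -308/3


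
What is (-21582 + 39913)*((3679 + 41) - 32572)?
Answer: -528886012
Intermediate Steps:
(-21582 + 39913)*((3679 + 41) - 32572) = 18331*(3720 - 32572) = 18331*(-28852) = -528886012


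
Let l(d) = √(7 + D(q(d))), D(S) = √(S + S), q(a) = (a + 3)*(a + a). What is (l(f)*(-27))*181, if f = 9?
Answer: -4887*√(7 + 12*√3) ≈ -25760.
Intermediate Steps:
q(a) = 2*a*(3 + a) (q(a) = (3 + a)*(2*a) = 2*a*(3 + a))
D(S) = √2*√S (D(S) = √(2*S) = √2*√S)
l(d) = √(7 + 2*√(d*(3 + d))) (l(d) = √(7 + √2*√(2*d*(3 + d))) = √(7 + √2*(√2*√(d*(3 + d)))) = √(7 + 2*√(d*(3 + d))))
(l(f)*(-27))*181 = (√(7 + 2*√(9*(3 + 9)))*(-27))*181 = (√(7 + 2*√(9*12))*(-27))*181 = (√(7 + 2*√108)*(-27))*181 = (√(7 + 2*(6*√3))*(-27))*181 = (√(7 + 12*√3)*(-27))*181 = -27*√(7 + 12*√3)*181 = -4887*√(7 + 12*√3)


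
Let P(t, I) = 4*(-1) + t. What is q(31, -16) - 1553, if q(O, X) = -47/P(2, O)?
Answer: -3059/2 ≈ -1529.5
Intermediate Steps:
P(t, I) = -4 + t
q(O, X) = 47/2 (q(O, X) = -47/(-4 + 2) = -47/(-2) = -47*(-1/2) = 47/2)
q(31, -16) - 1553 = 47/2 - 1553 = -3059/2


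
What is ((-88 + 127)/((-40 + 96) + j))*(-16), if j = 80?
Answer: -78/17 ≈ -4.5882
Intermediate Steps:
((-88 + 127)/((-40 + 96) + j))*(-16) = ((-88 + 127)/((-40 + 96) + 80))*(-16) = (39/(56 + 80))*(-16) = (39/136)*(-16) = -78/17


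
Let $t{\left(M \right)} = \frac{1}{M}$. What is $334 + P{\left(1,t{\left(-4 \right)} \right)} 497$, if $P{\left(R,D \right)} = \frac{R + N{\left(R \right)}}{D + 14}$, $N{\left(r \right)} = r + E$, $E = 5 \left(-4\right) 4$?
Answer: $- \frac{136694}{55} \approx -2485.3$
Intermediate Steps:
$E = -80$ ($E = \left(-20\right) 4 = -80$)
$N{\left(r \right)} = -80 + r$ ($N{\left(r \right)} = r - 80 = -80 + r$)
$P{\left(R,D \right)} = \frac{-80 + 2 R}{14 + D}$ ($P{\left(R,D \right)} = \frac{R + \left(-80 + R\right)}{D + 14} = \frac{-80 + 2 R}{14 + D}$)
$334 + P{\left(1,t{\left(-4 \right)} \right)} 497 = 334 + \frac{2 \left(-40 + 1\right)}{14 + \frac{1}{-4}} \cdot 497 = 334 + 2 \frac{1}{14 - \frac{1}{4}} \left(-39\right) 497 = 334 + 2 \frac{1}{\frac{55}{4}} \left(-39\right) 497 = 334 + 2 \cdot \frac{4}{55} \left(-39\right) 497 = 334 - \frac{155064}{55} = - \frac{136694}{55}$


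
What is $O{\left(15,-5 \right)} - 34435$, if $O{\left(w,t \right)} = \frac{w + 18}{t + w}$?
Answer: $- \frac{344317}{10} \approx -34432.0$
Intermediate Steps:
$O{\left(w,t \right)} = \frac{18 + w}{t + w}$
$O{\left(15,-5 \right)} - 34435 = \frac{18 + 15}{-5 + 15} - 34435 = \frac{1}{10} \cdot 33 - 34435 = \frac{33}{10} - 34435 = - \frac{344317}{10}$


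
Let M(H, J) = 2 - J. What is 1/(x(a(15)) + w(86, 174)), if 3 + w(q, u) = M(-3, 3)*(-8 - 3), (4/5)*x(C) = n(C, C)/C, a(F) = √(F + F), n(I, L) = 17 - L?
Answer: 648/2929 - 68*√30/2929 ≈ 0.094076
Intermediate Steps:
a(F) = √2*√F (a(F) = √(2*F) = √2*√F)
x(C) = 5*(17 - C)/(4*C) (x(C) = 5*((17 - C)/C)/4 = 5*(17 - C)/(4*C))
w(q, u) = 8 (w(q, u) = -3 + (2 - 1*3)*(-8 - 3) = -3 + (2 - 3)*(-11) = -3 - 1*(-11) = -3 + 11 = 8)
1/(x(a(15)) + w(86, 174)) = 1/(5*(17 - √2*√15)/(4*((√2*√15))) + 8) = 1/(5*(17 - √30)/(4*(√30)) + 8) = 1/(5*(√30/30)*(17 - √30)/4 + 8) = 1/(√30*(17 - √30)/24 + 8) = 1/(8 + √30*(17 - √30)/24)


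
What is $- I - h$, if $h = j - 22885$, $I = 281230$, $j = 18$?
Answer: $-258363$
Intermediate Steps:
$h = -22867$ ($h = 18 - 22885 = -22867$)
$- I - h = \left(-1\right) 281230 - -22867 = -281230 + 22867 = -258363$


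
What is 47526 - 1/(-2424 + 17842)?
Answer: 732755867/15418 ≈ 47526.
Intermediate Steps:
47526 - 1/(-2424 + 17842) = 47526 - 1/15418 = 732755867/15418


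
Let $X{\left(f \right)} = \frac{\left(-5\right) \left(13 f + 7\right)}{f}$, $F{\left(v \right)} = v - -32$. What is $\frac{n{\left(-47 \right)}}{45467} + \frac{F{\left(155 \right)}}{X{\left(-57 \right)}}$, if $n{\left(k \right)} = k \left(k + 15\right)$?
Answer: $- \frac{479113073}{166863890} \approx -2.8713$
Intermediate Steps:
$F{\left(v \right)} = 32 + v$ ($F{\left(v \right)} = v + 32 = 32 + v$)
$n{\left(k \right)} = k \left(15 + k\right)$
$X{\left(f \right)} = \frac{-35 - 65 f}{f}$ ($X{\left(f \right)} = \frac{\left(-5\right) \left(7 + 13 f\right)}{f} = \frac{-35 - 65 f}{f}$)
$\frac{n{\left(-47 \right)}}{45467} + \frac{F{\left(155 \right)}}{X{\left(-57 \right)}} = \frac{\left(-47\right) \left(15 - 47\right)}{45467} + \frac{32 + 155}{-65 - \frac{35}{-57}} = \left(-47\right) \left(-32\right) \frac{1}{45467} + \frac{187}{-65 - - \frac{35}{57}} = 1504 \cdot \frac{1}{45467} + \frac{187}{-65 + \frac{35}{57}} = \frac{1504}{45467} + \frac{187}{- \frac{3670}{57}} = \frac{1504}{45467} + 187 \left(- \frac{57}{3670}\right) = \frac{1504}{45467} - \frac{10659}{3670} = - \frac{479113073}{166863890}$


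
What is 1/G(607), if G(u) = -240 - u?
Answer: -1/847 ≈ -0.0011806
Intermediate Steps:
1/G(607) = 1/(-240 - 1*607) = 1/(-240 - 607) = 1/(-847) = -1/847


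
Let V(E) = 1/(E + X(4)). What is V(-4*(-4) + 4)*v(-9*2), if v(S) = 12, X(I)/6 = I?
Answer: 3/11 ≈ 0.27273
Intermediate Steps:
X(I) = 6*I
V(E) = 1/(24 + E) (V(E) = 1/(E + 6*4) = 1/(E + 24) = 1/(24 + E))
V(-4*(-4) + 4)*v(-9*2) = 12/(24 + (-4*(-4) + 4)) = 12/(24 + (16 + 4)) = 12/(24 + 20) = 12/44 = (1/44)*12 = 3/11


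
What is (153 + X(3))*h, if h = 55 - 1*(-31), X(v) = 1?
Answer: 13244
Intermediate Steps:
h = 86 (h = 55 + 31 = 86)
(153 + X(3))*h = (153 + 1)*86 = 154*86 = 13244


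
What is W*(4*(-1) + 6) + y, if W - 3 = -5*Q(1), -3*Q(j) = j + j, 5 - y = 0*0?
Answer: 53/3 ≈ 17.667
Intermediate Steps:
y = 5 (y = 5 - 0*0 = 5 - 1*0 = 5 + 0 = 5)
Q(j) = -2*j/3 (Q(j) = -(j + j)/3 = -2*j/3)
W = 19/3 (W = 3 - (-10)/3 = 3 - 5*(-⅔) = 3 + 10/3 = 19/3 ≈ 6.3333)
W*(4*(-1) + 6) + y = 19*(4*(-1) + 6)/3 + 5 = 19*(-4 + 6)/3 + 5 = (19/3)*2 + 5 = 38/3 + 5 = 53/3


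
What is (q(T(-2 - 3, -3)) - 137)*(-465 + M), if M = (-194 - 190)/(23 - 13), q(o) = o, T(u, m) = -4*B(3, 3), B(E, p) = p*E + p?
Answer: 93129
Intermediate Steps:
B(E, p) = p + E*p (B(E, p) = E*p + p = p + E*p)
T(u, m) = -48 (T(u, m) = -12*(1 + 3) = -12*4 = -4*12 = -48)
M = -192/5 (M = -384/10 = -384*⅒ = -192/5 ≈ -38.400)
(q(T(-2 - 3, -3)) - 137)*(-465 + M) = (-48 - 137)*(-465 - 192/5) = -185*(-2517/5) = 93129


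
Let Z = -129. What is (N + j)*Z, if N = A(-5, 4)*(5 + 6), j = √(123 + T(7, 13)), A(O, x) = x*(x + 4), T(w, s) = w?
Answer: -45408 - 129*√130 ≈ -46879.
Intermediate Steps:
A(O, x) = x*(4 + x)
j = √130 (j = √(123 + 7) = √130 ≈ 11.402)
N = 352 (N = (4*(4 + 4))*(5 + 6) = (4*8)*11 = 32*11 = 352)
(N + j)*Z = (352 + √130)*(-129) = -45408 - 129*√130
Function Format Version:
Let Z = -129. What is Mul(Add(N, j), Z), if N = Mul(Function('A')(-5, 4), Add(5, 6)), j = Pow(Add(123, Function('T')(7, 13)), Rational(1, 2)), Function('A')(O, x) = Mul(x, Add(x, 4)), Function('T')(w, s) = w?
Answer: Add(-45408, Mul(-129, Pow(130, Rational(1, 2)))) ≈ -46879.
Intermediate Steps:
Function('A')(O, x) = Mul(x, Add(4, x))
j = Pow(130, Rational(1, 2)) (j = Pow(Add(123, 7), Rational(1, 2)) = Pow(130, Rational(1, 2)) ≈ 11.402)
N = 352 (N = Mul(Mul(4, Add(4, 4)), Add(5, 6)) = Mul(Mul(4, 8), 11) = Mul(32, 11) = 352)
Mul(Add(N, j), Z) = Mul(Add(352, Pow(130, Rational(1, 2))), -129) = Add(-45408, Mul(-129, Pow(130, Rational(1, 2))))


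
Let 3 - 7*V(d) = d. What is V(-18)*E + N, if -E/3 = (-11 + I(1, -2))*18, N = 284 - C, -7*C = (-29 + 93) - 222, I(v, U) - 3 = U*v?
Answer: 13170/7 ≈ 1881.4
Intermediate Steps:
I(v, U) = 3 + U*v
V(d) = 3/7 - d/7
C = 158/7 (C = -((-29 + 93) - 222)/7 = -(64 - 222)/7 = -⅐*(-158) = 158/7 ≈ 22.571)
N = 1830/7 (N = 284 - 1*158/7 = 284 - 158/7 = 1830/7 ≈ 261.43)
E = 540 (E = -3*(-11 + (3 - 2*1))*18 = -3*(-11 + (3 - 2))*18 = -3*(-11 + 1)*18 = -(-30)*18 = -3*(-180) = 540)
V(-18)*E + N = (3/7 - ⅐*(-18))*540 + 1830/7 = (3/7 + 18/7)*540 + 1830/7 = 3*540 + 1830/7 = 1620 + 1830/7 = 13170/7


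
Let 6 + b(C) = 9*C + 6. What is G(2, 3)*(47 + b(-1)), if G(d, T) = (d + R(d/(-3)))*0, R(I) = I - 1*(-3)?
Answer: 0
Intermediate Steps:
R(I) = 3 + I (R(I) = I + 3 = 3 + I)
b(C) = 9*C (b(C) = -6 + (9*C + 6) = -6 + (6 + 9*C) = 9*C)
G(d, T) = 0 (G(d, T) = (d + (3 + d/(-3)))*0 = (d + (3 + d*(-1/3)))*0 = (d + (3 - d/3))*0 = (3 + 2*d/3)*0 = 0)
G(2, 3)*(47 + b(-1)) = 0*(47 + 9*(-1)) = 0*(47 - 9) = 0*38 = 0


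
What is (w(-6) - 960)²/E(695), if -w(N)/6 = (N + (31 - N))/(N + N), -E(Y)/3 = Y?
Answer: -3568321/8340 ≈ -427.86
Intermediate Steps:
E(Y) = -3*Y
w(N) = -93/N (w(N) = -6*(N + (31 - N))/(N + N) = -186/(2*N) = -186*1/(2*N) = -93/N)
(w(-6) - 960)²/E(695) = (-93/(-6) - 960)²/((-3*695)) = (-93*(-⅙) - 960)²/(-2085) = (31/2 - 960)²*(-1/2085) = (-1889/2)²*(-1/2085) = (3568321/4)*(-1/2085) = -3568321/8340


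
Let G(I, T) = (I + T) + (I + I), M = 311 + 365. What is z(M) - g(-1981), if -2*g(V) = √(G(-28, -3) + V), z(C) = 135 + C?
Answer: 811 + I*√517 ≈ 811.0 + 22.738*I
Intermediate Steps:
M = 676
G(I, T) = T + 3*I (G(I, T) = (I + T) + 2*I = T + 3*I)
g(V) = -√(-87 + V)/2 (g(V) = -√((-3 + 3*(-28)) + V)/2 = -√((-3 - 84) + V)/2 = -√(-87 + V)/2)
z(M) - g(-1981) = (135 + 676) - (-1)*√(-87 - 1981)/2 = 811 - (-1)*√(-2068)/2 = 811 - (-1)*2*I*√517/2 = 811 - (-1)*I*√517 = 811 + I*√517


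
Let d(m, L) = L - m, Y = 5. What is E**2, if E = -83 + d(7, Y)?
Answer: 7225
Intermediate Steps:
E = -85 (E = -83 + (5 - 1*7) = -83 + (5 - 7) = -83 - 2 = -85)
E**2 = (-85)**2 = 7225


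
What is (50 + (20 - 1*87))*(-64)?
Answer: 1088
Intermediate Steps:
(50 + (20 - 1*87))*(-64) = (50 + (20 - 87))*(-64) = (50 - 67)*(-64) = -17*(-64) = 1088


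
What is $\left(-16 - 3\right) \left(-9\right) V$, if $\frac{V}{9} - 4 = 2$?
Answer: $9234$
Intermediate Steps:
$V = 54$ ($V = 36 + 9 \cdot 2 = 36 + 18 = 54$)
$\left(-16 - 3\right) \left(-9\right) V = \left(-16 - 3\right) \left(-9\right) 54 = \left(-19\right) \left(-9\right) 54 = 171 \cdot 54 = 9234$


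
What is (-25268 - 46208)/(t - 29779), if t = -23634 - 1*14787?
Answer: 17869/17050 ≈ 1.0480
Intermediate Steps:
t = -38421 (t = -23634 - 14787 = -38421)
(-25268 - 46208)/(t - 29779) = (-25268 - 46208)/(-38421 - 29779) = -71476/(-68200) = -71476*(-1/68200) = 17869/17050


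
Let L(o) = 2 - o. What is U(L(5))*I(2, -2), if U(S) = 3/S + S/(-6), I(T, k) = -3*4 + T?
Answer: 5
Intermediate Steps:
I(T, k) = -12 + T
U(S) = 3/S - S/6 (U(S) = 3/S + S*(-⅙) = 3/S - S/6)
U(L(5))*I(2, -2) = (3/(2 - 1*5) - (2 - 1*5)/6)*(-12 + 2) = (3/(2 - 5) - (2 - 5)/6)*(-10) = (3/(-3) - ⅙*(-3))*(-10) = (3*(-⅓) + ½)*(-10) = (-1 + ½)*(-10) = -½*(-10) = 5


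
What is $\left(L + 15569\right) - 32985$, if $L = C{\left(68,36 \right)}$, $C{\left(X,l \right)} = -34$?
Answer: $-17450$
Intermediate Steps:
$L = -34$
$\left(L + 15569\right) - 32985 = \left(-34 + 15569\right) - 32985 = 15535 - 32985 = -17450$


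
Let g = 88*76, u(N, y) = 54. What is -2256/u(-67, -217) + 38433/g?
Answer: -2168791/60192 ≈ -36.031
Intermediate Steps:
g = 6688
-2256/u(-67, -217) + 38433/g = -2256/54 + 38433/6688 = -2256*1/54 + 38433*(1/6688) = -376/9 + 38433/6688 = -2168791/60192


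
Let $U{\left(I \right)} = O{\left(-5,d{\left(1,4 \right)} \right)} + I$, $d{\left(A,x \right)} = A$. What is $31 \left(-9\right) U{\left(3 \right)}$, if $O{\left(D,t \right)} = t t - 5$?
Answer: $279$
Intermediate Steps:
$O{\left(D,t \right)} = -5 + t^{2}$ ($O{\left(D,t \right)} = t^{2} - 5 = -5 + t^{2}$)
$U{\left(I \right)} = -4 + I$ ($U{\left(I \right)} = \left(-5 + 1^{2}\right) + I = \left(-5 + 1\right) + I = -4 + I$)
$31 \left(-9\right) U{\left(3 \right)} = 31 \left(-9\right) \left(-4 + 3\right) = \left(-279\right) \left(-1\right) = 279$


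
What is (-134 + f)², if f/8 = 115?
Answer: 617796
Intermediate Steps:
f = 920 (f = 8*115 = 920)
(-134 + f)² = (-134 + 920)² = 786² = 617796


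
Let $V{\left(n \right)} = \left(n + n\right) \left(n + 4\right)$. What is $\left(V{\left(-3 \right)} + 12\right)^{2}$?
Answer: $36$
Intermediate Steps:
$V{\left(n \right)} = 2 n \left(4 + n\right)$
$\left(V{\left(-3 \right)} + 12\right)^{2} = \left(2 \left(-3\right) \left(4 - 3\right) + 12\right)^{2} = \left(2 \left(-3\right) 1 + 12\right)^{2} = \left(-6 + 12\right)^{2} = 6^{2} = 36$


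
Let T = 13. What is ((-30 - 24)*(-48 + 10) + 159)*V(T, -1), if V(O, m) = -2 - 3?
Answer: -11055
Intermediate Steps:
V(O, m) = -5
((-30 - 24)*(-48 + 10) + 159)*V(T, -1) = ((-30 - 24)*(-48 + 10) + 159)*(-5) = (-54*(-38) + 159)*(-5) = (2052 + 159)*(-5) = 2211*(-5) = -11055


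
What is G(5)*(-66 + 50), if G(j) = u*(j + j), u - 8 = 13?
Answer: -3360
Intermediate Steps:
u = 21 (u = 8 + 13 = 21)
G(j) = 42*j (G(j) = 21*(j + j) = 21*(2*j) = 42*j)
G(5)*(-66 + 50) = (42*5)*(-66 + 50) = 210*(-16) = -3360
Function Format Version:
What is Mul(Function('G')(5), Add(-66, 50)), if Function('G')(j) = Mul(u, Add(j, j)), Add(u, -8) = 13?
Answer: -3360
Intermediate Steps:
u = 21 (u = Add(8, 13) = 21)
Function('G')(j) = Mul(42, j) (Function('G')(j) = Mul(21, Add(j, j)) = Mul(21, Mul(2, j)) = Mul(42, j))
Mul(Function('G')(5), Add(-66, 50)) = Mul(Mul(42, 5), Add(-66, 50)) = Mul(210, -16) = -3360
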